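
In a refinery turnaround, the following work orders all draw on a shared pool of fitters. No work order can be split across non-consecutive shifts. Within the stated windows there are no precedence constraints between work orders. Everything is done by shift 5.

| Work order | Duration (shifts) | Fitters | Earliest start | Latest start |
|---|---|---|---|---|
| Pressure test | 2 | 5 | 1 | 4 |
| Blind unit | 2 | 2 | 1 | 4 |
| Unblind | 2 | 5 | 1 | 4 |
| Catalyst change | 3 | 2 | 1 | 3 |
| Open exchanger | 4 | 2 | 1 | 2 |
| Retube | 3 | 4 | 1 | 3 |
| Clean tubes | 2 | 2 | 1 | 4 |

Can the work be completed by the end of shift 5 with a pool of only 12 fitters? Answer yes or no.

yes

Schedule Pressure test@1, Blind unit@3, Unblind@1, Catalyst change@3, Open exchanger@1, Retube@3, Clean tubes@3: s1:12  s2:12  s3:12  s4:12  s5:6 — peak 12 ≤ 12.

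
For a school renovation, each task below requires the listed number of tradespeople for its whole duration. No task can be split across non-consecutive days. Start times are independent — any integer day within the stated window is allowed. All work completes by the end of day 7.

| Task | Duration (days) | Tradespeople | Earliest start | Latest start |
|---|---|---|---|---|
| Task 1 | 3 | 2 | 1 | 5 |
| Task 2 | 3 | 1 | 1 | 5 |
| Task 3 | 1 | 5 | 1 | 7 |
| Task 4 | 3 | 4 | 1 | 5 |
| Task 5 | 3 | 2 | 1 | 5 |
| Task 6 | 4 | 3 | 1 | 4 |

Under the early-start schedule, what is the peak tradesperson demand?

Early-start schedule: Task 1@1, Task 2@1, Task 3@1, Task 4@1, Task 5@1, Task 6@1.
Load per day: day 1: 17, day 2: 12, day 3: 12, day 4: 3, day 5: 0, day 6: 0, day 7: 0.
Peak is 17.

17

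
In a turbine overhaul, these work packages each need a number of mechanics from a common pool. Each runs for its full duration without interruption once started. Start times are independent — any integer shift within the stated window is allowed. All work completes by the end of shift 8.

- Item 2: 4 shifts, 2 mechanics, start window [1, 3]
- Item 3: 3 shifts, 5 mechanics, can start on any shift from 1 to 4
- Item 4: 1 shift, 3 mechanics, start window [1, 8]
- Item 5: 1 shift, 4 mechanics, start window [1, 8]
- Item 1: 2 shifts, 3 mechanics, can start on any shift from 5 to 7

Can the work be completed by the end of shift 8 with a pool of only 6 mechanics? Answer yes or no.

no

The minimum achievable peak is 7; 6 < 7, so no feasible schedule stays within the cap.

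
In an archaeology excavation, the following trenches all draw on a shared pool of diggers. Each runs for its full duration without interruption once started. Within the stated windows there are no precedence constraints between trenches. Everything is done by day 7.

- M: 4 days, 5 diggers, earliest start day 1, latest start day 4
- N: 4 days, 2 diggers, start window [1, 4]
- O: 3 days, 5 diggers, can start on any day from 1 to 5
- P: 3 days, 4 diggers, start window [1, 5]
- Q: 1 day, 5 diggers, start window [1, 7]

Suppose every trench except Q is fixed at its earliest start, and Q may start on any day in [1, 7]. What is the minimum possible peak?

Q@1: d1:21  d2:16  d3:16  d4:7  d5:0  d6:0  d7:0 → peak 21
Q@2: d1:16  d2:21  d3:16  d4:7  d5:0  d6:0  d7:0 → peak 21
Q@3: d1:16  d2:16  d3:21  d4:7  d5:0  d6:0  d7:0 → peak 21
Q@4: d1:16  d2:16  d3:16  d4:12  d5:0  d6:0  d7:0 → peak 16
Q@5: d1:16  d2:16  d3:16  d4:7  d5:5  d6:0  d7:0 → peak 16
Q@6: d1:16  d2:16  d3:16  d4:7  d5:0  d6:5  d7:0 → peak 16
Q@7: d1:16  d2:16  d3:16  d4:7  d5:0  d6:0  d7:5 → peak 16
Best is Q@4, peak 16.

16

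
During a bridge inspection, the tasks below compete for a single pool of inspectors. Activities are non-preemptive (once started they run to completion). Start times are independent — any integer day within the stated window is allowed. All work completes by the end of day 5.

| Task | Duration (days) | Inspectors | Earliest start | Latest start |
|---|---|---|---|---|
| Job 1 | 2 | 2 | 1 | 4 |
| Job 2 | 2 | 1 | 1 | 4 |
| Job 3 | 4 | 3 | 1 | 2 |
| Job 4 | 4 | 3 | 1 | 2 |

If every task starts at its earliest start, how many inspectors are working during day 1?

9

At early start, day 1 has: Job 1, Job 2, Job 3, Job 4.
Demand: 2 + 1 + 3 + 3 = 9.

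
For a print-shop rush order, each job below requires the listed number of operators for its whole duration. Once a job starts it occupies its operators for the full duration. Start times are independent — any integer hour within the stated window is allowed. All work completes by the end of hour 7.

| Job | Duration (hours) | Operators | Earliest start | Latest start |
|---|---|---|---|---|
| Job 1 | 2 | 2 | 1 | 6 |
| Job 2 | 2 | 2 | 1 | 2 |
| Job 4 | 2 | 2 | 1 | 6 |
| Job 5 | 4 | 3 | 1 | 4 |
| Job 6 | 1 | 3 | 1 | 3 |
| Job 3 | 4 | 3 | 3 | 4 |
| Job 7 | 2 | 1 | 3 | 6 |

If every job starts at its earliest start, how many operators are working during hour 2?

9

At early start, hour 2 has: Job 1, Job 2, Job 4, Job 5.
Demand: 2 + 2 + 2 + 3 = 9.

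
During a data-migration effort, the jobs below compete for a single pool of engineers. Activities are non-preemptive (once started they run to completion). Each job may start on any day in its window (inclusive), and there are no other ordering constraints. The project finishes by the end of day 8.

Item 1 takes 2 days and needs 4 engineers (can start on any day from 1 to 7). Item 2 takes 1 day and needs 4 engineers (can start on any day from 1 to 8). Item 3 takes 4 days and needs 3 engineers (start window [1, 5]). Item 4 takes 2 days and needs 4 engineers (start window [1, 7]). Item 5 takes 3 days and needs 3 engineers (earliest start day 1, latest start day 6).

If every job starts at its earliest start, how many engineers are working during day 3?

6

At early start, day 3 has: Item 3, Item 5.
Demand: 3 + 3 = 6.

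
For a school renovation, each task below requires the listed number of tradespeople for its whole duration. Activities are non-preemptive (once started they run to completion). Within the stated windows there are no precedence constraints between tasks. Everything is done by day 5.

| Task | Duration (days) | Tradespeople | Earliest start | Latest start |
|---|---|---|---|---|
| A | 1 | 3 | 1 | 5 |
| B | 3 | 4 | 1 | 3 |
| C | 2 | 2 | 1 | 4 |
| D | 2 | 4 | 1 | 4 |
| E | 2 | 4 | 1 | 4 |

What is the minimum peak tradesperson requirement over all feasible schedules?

Early-start (A@1, B@1, C@1, D@1, E@1) gives peak 17: d1:17  d2:14  d3:4  d4:0  d5:0.
Shift C→2, D→4, E→4.
Schedule A@1, B@1, C@2, D@4, E@4: d1:7  d2:6  d3:6  d4:8  d5:8 — peak 8.

8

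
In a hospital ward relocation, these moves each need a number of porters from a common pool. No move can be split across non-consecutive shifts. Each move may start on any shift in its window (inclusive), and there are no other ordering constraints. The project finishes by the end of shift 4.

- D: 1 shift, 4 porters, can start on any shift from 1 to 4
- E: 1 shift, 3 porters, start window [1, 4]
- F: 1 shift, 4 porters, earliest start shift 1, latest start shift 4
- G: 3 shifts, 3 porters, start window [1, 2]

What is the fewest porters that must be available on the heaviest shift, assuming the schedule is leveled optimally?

Early-start (D@1, E@1, F@1, G@1) gives peak 14: s1:14  s2:3  s3:3  s4:0.
Shift F→2, G→2.
Schedule D@1, E@1, F@2, G@2: s1:7  s2:7  s3:3  s4:3 — peak 7.

7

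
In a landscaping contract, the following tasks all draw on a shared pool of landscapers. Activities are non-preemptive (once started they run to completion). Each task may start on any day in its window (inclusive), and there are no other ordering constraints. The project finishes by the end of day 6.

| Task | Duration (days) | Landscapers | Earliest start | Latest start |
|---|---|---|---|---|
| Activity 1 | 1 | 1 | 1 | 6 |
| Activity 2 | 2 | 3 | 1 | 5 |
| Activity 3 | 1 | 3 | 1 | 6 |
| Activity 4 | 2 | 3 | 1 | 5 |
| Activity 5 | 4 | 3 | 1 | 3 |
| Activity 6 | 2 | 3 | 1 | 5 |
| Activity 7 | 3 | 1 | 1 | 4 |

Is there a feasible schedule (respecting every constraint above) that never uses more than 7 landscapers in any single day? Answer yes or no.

Schedule Activity 1@1, Activity 2@1, Activity 3@1, Activity 4@2, Activity 5@3, Activity 6@4, Activity 7@2: d1:7  d2:7  d3:7  d4:7  d5:6  d6:3 — peak 7 ≤ 7.

yes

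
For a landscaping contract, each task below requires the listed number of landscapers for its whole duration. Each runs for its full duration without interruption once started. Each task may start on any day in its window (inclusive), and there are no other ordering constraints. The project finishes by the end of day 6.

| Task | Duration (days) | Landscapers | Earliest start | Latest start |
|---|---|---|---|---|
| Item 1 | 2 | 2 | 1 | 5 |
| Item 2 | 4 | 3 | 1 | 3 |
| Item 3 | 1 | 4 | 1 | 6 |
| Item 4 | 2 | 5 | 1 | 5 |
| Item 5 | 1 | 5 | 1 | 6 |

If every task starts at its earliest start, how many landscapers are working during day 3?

3

At early start, day 3 has: Item 2.
Demand: 3 = 3.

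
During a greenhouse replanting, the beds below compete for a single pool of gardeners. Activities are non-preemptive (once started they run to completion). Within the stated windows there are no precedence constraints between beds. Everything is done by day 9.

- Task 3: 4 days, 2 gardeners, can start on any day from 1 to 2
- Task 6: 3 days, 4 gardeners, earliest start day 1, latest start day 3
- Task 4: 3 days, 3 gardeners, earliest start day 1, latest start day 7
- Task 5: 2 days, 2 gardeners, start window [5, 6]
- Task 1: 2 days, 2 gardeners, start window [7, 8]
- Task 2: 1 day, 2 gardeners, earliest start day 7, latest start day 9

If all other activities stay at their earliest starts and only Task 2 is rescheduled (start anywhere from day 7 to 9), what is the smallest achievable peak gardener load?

9

Task 2@7: d1:9  d2:9  d3:9  d4:2  d5:2  d6:2  d7:4  d8:2  d9:0 → peak 9
Task 2@8: d1:9  d2:9  d3:9  d4:2  d5:2  d6:2  d7:2  d8:4  d9:0 → peak 9
Task 2@9: d1:9  d2:9  d3:9  d4:2  d5:2  d6:2  d7:2  d8:2  d9:2 → peak 9
Best is Task 2@7, peak 9.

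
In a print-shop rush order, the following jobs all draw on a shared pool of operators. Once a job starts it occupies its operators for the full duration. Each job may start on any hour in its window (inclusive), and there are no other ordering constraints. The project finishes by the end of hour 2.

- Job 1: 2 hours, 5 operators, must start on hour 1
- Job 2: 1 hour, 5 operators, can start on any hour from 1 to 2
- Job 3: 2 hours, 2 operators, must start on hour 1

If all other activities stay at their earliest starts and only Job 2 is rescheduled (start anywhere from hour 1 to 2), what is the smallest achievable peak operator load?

Job 2@1: h1:12  h2:7 → peak 12
Job 2@2: h1:7  h2:12 → peak 12
Best is Job 2@1, peak 12.

12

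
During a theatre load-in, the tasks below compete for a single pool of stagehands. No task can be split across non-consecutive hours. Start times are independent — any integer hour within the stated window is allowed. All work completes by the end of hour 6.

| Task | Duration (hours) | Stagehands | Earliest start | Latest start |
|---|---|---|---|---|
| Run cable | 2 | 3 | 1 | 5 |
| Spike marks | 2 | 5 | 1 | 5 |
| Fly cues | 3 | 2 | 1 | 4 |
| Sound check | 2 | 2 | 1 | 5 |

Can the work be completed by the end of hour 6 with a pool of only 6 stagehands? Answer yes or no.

yes

Schedule Run cable@1, Spike marks@5, Fly cues@1, Sound check@3: h1:5  h2:5  h3:4  h4:2  h5:5  h6:5 — peak 5 ≤ 6.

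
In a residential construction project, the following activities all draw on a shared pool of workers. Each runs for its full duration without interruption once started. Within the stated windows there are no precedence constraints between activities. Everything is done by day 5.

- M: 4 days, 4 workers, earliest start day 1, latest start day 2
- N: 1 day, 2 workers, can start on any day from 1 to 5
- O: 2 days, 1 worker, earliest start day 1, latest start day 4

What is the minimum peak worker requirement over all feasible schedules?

5

Early-start (M@1, N@1, O@1) gives peak 7: d1:7  d2:5  d3:4  d4:4  d5:0.
Shift N→5.
Schedule M@1, N@5, O@1: d1:5  d2:5  d3:4  d4:4  d5:2 — peak 5.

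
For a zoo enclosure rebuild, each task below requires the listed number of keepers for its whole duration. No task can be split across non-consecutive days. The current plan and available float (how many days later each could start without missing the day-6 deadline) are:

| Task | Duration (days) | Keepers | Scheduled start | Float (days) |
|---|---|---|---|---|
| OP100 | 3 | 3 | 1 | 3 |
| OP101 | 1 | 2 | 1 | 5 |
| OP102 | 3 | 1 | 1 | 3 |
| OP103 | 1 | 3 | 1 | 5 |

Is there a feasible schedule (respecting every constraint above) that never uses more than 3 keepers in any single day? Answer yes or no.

The minimum achievable peak is 4; 3 < 4, so no feasible schedule stays within the cap.

no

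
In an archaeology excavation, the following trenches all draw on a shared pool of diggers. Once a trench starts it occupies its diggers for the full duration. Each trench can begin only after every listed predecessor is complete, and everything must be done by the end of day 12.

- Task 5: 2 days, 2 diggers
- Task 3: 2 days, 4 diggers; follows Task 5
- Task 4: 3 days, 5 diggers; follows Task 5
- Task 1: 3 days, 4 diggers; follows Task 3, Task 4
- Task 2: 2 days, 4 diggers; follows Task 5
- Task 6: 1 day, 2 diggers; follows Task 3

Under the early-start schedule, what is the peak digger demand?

13

Early-start schedule: Task 5@1, Task 3@3, Task 4@3, Task 1@6, Task 2@3, Task 6@5.
Load per day: day 1: 2, day 2: 2, day 3: 13, day 4: 13, day 5: 7, day 6: 4, day 7: 4, day 8: 4, day 9: 0, day 10: 0, day 11: 0, day 12: 0.
Peak is 13.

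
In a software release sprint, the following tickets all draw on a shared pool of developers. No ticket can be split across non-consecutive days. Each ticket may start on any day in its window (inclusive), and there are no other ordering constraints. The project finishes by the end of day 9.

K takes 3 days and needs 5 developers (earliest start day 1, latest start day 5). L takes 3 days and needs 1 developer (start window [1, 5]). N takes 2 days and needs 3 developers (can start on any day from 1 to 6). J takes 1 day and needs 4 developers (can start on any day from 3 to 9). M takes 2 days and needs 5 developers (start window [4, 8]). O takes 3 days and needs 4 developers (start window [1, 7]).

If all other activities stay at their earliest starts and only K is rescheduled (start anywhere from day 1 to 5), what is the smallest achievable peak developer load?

10

K@1: d1:13  d2:13  d3:14  d4:5  d5:5  d6:0  d7:0  d8:0  d9:0 → peak 14
K@2: d1:8  d2:13  d3:14  d4:10  d5:5  d6:0  d7:0  d8:0  d9:0 → peak 14
K@3: d1:8  d2:8  d3:14  d4:10  d5:10  d6:0  d7:0  d8:0  d9:0 → peak 14
K@4: d1:8  d2:8  d3:9  d4:10  d5:10  d6:5  d7:0  d8:0  d9:0 → peak 10
K@5: d1:8  d2:8  d3:9  d4:5  d5:10  d6:5  d7:5  d8:0  d9:0 → peak 10
Best is K@4, peak 10.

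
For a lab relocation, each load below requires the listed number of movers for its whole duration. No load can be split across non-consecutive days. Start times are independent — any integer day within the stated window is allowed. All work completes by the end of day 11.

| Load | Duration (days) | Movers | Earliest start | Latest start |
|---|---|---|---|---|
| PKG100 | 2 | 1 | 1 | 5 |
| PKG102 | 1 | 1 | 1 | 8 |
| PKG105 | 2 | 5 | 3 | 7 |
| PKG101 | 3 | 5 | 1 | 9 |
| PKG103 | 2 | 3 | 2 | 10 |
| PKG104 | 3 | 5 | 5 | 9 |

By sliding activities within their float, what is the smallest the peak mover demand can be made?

Early-start (PKG100@1, PKG102@1, PKG105@3, PKG101@1, PKG103@2, PKG104@5) gives peak 13: d1:7  d2:9  d3:13  d4:5  d5:5  d6:5  d7:5  d8:0  d9:0  d10:0  d11:0.
Shift PKG105→4, PKG101→6, PKG104→9.
Schedule PKG100@1, PKG102@1, PKG105@4, PKG101@6, PKG103@2, PKG104@9: d1:2  d2:4  d3:3  d4:5  d5:5  d6:5  d7:5  d8:5  d9:5  d10:5  d11:5 — peak 5.
Total mover-days = 49 over 11 days ⇒ peak ≥ ⌈49/11⌉ = 5, so 5 is optimal.

5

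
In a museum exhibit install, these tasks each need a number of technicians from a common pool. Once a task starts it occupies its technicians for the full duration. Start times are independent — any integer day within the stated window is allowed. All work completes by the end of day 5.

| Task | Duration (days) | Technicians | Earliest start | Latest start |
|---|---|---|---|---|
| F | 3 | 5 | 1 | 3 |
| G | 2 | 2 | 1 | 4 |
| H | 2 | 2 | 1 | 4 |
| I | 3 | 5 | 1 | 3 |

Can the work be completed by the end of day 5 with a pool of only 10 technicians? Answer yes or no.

yes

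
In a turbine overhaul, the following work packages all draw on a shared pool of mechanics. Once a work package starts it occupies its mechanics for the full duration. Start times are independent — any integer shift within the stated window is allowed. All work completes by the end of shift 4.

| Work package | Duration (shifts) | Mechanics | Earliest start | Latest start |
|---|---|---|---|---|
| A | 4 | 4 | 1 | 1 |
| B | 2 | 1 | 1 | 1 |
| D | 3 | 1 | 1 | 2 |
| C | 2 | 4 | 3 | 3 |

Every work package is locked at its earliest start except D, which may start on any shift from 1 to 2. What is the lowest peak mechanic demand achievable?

9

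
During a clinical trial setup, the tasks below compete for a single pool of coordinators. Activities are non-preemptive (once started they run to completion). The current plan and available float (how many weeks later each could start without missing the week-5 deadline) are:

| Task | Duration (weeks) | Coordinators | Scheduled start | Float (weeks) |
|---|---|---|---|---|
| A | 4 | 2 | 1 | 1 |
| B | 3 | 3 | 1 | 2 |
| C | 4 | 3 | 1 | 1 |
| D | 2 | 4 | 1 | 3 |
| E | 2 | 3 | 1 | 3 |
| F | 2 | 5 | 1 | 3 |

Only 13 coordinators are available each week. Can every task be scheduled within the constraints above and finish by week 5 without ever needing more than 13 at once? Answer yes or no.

Schedule A@1, B@1, C@1, D@1, E@3, F@4: w1:12  w2:12  w3:11  w4:13  w5:5 — peak 13 ≤ 13.

yes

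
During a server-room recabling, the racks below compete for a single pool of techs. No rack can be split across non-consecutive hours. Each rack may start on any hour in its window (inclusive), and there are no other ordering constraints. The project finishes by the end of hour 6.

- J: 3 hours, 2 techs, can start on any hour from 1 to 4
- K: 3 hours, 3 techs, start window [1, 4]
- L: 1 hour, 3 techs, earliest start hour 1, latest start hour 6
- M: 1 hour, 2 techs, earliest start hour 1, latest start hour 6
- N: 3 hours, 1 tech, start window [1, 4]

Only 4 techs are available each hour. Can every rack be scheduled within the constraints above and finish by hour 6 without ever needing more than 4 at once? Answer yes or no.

no

The minimum achievable peak is 5; 4 < 5, so no feasible schedule stays within the cap.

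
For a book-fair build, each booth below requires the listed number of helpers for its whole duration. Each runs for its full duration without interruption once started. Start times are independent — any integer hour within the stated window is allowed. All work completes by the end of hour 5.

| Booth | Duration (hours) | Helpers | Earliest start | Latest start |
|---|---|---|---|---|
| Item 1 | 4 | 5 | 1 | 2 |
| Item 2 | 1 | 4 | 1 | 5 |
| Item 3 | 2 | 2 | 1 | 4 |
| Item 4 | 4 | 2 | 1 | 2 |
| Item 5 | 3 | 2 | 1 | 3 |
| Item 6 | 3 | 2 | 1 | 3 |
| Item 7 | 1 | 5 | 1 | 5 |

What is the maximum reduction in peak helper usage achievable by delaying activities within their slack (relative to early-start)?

11

Early-start peak: h1:22  h2:13  h3:11  h4:7  h5:0 ⇒ 22.
Leveled (Item 1@1, Item 2@1, Item 3@1, Item 4@2, Item 5@2, Item 6@3, Item 7@5): h1:11  h2:11  h3:11  h4:11  h5:9 ⇒ 11.
Reduction 22 − 11 = 11.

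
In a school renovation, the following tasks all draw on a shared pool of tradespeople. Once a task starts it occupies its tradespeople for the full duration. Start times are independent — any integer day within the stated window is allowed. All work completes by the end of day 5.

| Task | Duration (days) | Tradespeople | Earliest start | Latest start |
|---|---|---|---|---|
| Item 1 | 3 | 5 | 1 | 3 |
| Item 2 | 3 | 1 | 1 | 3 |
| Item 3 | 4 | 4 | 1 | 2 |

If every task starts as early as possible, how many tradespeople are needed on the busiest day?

10

Early-start schedule: Item 1@1, Item 2@1, Item 3@1.
Load per day: day 1: 10, day 2: 10, day 3: 10, day 4: 4, day 5: 0.
Peak is 10.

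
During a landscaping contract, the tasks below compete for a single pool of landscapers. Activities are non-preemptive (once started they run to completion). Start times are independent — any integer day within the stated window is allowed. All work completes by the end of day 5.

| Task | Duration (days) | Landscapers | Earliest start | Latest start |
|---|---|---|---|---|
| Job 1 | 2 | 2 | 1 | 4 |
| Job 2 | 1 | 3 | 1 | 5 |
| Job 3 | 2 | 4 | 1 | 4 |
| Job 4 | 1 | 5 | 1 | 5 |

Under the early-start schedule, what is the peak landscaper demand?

14

Early-start schedule: Job 1@1, Job 2@1, Job 3@1, Job 4@1.
Load per day: day 1: 14, day 2: 6, day 3: 0, day 4: 0, day 5: 0.
Peak is 14.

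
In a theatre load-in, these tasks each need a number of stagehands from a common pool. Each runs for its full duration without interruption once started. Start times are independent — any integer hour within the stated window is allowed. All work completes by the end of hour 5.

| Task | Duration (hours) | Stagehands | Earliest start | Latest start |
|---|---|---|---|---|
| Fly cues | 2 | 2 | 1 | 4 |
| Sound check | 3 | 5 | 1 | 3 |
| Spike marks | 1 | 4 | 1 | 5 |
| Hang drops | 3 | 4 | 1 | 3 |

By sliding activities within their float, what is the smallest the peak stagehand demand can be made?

9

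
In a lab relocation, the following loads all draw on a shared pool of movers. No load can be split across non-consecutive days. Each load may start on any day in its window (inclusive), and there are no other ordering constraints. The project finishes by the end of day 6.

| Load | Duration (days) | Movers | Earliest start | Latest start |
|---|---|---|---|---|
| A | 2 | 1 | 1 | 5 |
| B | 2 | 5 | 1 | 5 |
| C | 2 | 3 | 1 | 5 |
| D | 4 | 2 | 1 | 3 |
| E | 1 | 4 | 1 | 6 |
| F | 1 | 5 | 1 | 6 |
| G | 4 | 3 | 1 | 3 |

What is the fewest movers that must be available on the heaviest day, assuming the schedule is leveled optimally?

8

Early-start (A@1, B@1, C@1, D@1, E@1, F@1, G@1) gives peak 23: d1:23  d2:14  d3:5  d4:5  d5:0  d6:0.
Shift C→3, E→5, F→6, G→3.
Schedule A@1, B@1, C@3, D@1, E@5, F@6, G@3: d1:8  d2:8  d3:8  d4:8  d5:7  d6:8 — peak 8.
Total mover-days = 47 over 6 days ⇒ peak ≥ ⌈47/6⌉ = 8, so 8 is optimal.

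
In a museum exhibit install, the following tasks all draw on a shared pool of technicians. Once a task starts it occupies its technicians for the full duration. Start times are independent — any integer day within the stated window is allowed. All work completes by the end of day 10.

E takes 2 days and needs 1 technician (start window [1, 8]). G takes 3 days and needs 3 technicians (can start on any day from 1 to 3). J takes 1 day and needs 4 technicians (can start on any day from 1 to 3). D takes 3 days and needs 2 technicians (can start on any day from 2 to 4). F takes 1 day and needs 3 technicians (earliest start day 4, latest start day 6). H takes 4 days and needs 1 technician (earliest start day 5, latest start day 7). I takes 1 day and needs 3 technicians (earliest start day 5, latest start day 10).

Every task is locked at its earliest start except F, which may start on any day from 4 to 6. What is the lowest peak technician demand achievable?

F@4: d1:8  d2:6  d3:5  d4:5  d5:4  d6:1  d7:1  d8:1  d9:0  d10:0 → peak 8
F@5: d1:8  d2:6  d3:5  d4:2  d5:7  d6:1  d7:1  d8:1  d9:0  d10:0 → peak 8
F@6: d1:8  d2:6  d3:5  d4:2  d5:4  d6:4  d7:1  d8:1  d9:0  d10:0 → peak 8
Best is F@4, peak 8.

8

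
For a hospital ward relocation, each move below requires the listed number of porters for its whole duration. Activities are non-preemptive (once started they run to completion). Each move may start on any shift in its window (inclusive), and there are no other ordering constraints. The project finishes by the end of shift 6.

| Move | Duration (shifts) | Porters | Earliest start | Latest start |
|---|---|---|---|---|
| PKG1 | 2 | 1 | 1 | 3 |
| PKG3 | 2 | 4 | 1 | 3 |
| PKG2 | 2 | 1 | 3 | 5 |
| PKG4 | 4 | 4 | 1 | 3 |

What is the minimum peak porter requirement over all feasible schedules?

Early-start (PKG1@1, PKG3@1, PKG2@3, PKG4@1) gives peak 9: s1:9  s2:9  s3:5  s4:5  s5:0  s6:0.
Shift PKG4→3.
Schedule PKG1@1, PKG3@1, PKG2@3, PKG4@3: s1:5  s2:5  s3:5  s4:5  s5:4  s6:4 — peak 5.
Total porter-shifts = 28 over 6 shifts ⇒ peak ≥ ⌈28/6⌉ = 5, so 5 is optimal.

5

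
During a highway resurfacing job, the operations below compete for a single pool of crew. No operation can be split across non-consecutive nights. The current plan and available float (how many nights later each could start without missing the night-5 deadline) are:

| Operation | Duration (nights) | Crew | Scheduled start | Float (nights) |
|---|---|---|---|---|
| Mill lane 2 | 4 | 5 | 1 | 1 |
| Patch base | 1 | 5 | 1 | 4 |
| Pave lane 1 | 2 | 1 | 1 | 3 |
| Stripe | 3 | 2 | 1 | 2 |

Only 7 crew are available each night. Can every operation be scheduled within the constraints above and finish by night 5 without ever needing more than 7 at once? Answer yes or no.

yes

Schedule Mill lane 2@1, Patch base@5, Pave lane 1@1, Stripe@3: n1:6  n2:6  n3:7  n4:7  n5:7 — peak 7 ≤ 7.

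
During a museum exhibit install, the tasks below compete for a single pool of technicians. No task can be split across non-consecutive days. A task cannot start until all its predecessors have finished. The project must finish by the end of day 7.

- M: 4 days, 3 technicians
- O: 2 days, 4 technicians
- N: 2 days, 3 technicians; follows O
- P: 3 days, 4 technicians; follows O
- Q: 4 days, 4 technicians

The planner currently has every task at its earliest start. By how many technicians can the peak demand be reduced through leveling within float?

4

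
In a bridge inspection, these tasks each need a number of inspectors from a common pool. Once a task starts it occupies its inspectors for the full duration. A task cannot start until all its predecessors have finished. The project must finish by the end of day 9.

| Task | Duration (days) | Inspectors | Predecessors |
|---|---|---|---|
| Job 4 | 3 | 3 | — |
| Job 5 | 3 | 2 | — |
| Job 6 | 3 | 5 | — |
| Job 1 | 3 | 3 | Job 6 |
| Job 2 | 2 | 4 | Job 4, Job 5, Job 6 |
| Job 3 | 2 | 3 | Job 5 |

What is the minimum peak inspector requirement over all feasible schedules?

7

Early-start (Job 4@1, Job 5@1, Job 6@1, Job 1@4, Job 2@4, Job 3@4) gives peak 10: d1:10  d2:10  d3:10  d4:10  d5:10  d6:3  d7:0  d8:0  d9:0.
Shift Job 4→4, Job 2→7, Job 3→7.
Schedule Job 4@4, Job 5@1, Job 6@1, Job 1@4, Job 2@7, Job 3@7: d1:7  d2:7  d3:7  d4:6  d5:6  d6:6  d7:7  d8:7  d9:0 — peak 7.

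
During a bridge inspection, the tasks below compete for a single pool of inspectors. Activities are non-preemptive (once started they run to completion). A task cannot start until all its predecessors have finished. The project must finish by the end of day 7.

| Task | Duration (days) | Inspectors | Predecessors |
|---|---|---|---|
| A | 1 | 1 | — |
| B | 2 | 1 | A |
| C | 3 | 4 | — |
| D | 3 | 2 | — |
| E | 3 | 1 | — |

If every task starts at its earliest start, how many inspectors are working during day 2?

At early start, day 2 has: B, C, D, E.
Demand: 1 + 4 + 2 + 1 = 8.

8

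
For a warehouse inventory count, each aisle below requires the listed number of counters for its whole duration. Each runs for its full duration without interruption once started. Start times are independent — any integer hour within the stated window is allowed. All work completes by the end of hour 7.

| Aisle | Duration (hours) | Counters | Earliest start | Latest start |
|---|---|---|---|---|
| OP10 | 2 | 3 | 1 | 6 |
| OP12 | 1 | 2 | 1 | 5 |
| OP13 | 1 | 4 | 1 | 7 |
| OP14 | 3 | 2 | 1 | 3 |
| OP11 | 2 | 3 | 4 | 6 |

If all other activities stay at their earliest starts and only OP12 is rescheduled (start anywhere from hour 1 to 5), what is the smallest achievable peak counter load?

OP12@1: h1:11  h2:5  h3:2  h4:3  h5:3  h6:0  h7:0 → peak 11
OP12@2: h1:9  h2:7  h3:2  h4:3  h5:3  h6:0  h7:0 → peak 9
OP12@3: h1:9  h2:5  h3:4  h4:3  h5:3  h6:0  h7:0 → peak 9
OP12@4: h1:9  h2:5  h3:2  h4:5  h5:3  h6:0  h7:0 → peak 9
OP12@5: h1:9  h2:5  h3:2  h4:3  h5:5  h6:0  h7:0 → peak 9
Best is OP12@2, peak 9.

9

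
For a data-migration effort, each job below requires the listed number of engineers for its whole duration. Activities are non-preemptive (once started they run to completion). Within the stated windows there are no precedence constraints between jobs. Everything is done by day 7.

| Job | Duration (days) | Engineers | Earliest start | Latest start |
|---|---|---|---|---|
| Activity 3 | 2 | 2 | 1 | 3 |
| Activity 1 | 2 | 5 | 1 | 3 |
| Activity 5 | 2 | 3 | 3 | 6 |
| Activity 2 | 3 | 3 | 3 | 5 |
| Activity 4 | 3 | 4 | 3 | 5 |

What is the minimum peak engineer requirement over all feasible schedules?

7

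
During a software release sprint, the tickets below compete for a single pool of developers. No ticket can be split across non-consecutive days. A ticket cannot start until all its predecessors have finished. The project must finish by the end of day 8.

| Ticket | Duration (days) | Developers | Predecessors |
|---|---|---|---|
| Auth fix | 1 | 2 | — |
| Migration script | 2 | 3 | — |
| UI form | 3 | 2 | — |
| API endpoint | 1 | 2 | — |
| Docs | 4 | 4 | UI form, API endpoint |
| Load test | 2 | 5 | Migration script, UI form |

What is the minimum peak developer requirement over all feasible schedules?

9

Schedule Auth fix@1, Migration script@1, UI form@1, API endpoint@1, Docs@4, Load test@4: d1:9  d2:5  d3:2  d4:9  d5:9  d6:4  d7:4  d8:0 — peak 9.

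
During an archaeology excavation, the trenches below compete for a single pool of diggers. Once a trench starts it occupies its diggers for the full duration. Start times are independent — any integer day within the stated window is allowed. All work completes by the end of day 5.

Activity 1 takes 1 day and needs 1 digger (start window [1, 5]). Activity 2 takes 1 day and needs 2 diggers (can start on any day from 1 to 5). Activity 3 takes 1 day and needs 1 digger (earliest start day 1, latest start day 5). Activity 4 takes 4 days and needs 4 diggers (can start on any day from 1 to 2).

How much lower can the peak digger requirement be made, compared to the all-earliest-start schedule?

4

Early-start peak: d1:8  d2:4  d3:4  d4:4  d5:0 ⇒ 8.
Leveled (Activity 1@1, Activity 2@1, Activity 3@1, Activity 4@2): d1:4  d2:4  d3:4  d4:4  d5:4 ⇒ 4.
Reduction 8 − 4 = 4.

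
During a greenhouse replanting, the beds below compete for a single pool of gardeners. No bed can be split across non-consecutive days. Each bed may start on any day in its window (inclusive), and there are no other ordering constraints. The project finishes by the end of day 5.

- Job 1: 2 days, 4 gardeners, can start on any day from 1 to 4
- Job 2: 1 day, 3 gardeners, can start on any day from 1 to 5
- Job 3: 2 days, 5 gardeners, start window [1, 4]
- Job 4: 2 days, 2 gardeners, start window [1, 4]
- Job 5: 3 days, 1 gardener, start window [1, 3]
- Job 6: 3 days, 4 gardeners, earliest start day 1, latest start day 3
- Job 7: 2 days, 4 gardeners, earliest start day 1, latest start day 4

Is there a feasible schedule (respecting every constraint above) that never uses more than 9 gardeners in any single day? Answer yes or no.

no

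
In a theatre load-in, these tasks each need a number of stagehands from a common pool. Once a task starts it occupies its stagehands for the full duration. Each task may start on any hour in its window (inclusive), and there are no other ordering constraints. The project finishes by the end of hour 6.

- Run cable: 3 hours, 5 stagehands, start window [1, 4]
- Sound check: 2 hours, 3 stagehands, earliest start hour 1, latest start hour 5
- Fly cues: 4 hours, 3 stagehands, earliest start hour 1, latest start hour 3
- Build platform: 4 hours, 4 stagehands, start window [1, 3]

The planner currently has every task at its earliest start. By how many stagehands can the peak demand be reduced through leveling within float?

3

Early-start peak: h1:15  h2:15  h3:12  h4:7  h5:0  h6:0 ⇒ 15.
Leveled (Run cable@1, Sound check@1, Fly cues@1, Build platform@3): h1:11  h2:11  h3:12  h4:7  h5:4  h6:4 ⇒ 12.
Reduction 15 − 12 = 3.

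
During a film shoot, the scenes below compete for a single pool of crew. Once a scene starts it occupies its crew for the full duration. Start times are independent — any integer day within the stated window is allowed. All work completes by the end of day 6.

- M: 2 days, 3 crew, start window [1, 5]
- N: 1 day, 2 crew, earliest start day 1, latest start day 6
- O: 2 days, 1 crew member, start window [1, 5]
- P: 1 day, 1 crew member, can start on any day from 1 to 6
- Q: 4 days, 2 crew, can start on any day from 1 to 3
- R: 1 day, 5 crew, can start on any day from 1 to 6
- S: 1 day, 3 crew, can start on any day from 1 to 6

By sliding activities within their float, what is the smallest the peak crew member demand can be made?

Early-start (M@1, N@1, O@1, P@1, Q@1, R@1, S@1) gives peak 17: d1:17  d2:6  d3:2  d4:2  d5:0  d6:0.
Shift O→3, P→3, Q→2, R→6, S→5.
Schedule M@1, N@1, O@3, P@3, Q@2, R@6, S@5: d1:5  d2:5  d3:4  d4:3  d5:5  d6:5 — peak 5.
Total crew member-days = 27 over 6 days ⇒ peak ≥ ⌈27/6⌉ = 5, so 5 is optimal.

5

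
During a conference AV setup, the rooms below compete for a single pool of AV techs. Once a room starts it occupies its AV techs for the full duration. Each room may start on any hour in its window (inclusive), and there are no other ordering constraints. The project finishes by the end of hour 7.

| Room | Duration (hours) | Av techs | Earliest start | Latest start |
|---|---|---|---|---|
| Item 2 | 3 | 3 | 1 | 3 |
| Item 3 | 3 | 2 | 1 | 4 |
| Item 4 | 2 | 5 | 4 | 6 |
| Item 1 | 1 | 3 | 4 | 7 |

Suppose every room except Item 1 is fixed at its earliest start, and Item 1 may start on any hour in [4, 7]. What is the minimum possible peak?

5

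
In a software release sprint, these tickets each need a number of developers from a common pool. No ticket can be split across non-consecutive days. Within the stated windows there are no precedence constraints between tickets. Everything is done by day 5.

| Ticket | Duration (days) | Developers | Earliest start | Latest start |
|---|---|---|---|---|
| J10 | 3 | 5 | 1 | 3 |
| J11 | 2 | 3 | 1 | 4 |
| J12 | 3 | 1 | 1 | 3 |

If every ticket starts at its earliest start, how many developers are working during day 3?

6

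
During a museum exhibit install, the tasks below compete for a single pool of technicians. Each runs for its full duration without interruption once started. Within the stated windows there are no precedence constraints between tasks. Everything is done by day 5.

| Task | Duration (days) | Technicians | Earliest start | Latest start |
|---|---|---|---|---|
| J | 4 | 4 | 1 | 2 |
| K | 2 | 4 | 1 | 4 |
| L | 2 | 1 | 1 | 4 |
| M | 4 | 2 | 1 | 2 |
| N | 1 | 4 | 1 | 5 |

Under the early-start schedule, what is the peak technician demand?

Early-start schedule: J@1, K@1, L@1, M@1, N@1.
Load per day: day 1: 15, day 2: 11, day 3: 6, day 4: 6, day 5: 0.
Peak is 15.

15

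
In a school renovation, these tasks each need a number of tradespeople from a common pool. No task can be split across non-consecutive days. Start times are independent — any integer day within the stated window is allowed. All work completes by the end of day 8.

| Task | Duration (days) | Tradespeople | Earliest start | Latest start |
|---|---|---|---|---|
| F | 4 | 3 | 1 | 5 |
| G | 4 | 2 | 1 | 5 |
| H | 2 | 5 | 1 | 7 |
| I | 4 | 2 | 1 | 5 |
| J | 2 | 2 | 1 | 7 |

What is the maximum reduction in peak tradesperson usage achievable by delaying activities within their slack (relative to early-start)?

Early-start peak: d1:14  d2:14  d3:7  d4:7  d5:0  d6:0  d7:0  d8:0 ⇒ 14.
Leveled (F@1, G@1, H@5, I@1, J@5): d1:7  d2:7  d3:7  d4:7  d5:7  d6:7  d7:0  d8:0 ⇒ 7.
Reduction 14 − 7 = 7.

7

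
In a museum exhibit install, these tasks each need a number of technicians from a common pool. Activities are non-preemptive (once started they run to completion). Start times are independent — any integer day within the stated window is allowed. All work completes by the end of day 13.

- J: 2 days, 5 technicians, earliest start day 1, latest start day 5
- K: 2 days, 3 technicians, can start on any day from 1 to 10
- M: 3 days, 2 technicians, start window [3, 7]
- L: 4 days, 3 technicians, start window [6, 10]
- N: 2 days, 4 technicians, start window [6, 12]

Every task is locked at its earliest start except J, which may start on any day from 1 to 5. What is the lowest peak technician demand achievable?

7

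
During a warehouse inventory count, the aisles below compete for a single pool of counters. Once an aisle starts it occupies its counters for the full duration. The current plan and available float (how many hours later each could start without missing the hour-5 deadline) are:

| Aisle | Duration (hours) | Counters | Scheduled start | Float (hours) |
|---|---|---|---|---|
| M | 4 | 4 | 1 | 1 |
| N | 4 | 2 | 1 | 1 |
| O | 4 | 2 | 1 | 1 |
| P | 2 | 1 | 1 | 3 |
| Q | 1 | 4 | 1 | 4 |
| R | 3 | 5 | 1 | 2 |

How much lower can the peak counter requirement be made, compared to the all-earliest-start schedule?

5

Early-start peak: h1:18  h2:14  h3:13  h4:8  h5:0 ⇒ 18.
Leveled (M@1, N@1, O@1, P@1, Q@1, R@3): h1:13  h2:9  h3:13  h4:13  h5:5 ⇒ 13.
Reduction 18 − 13 = 5.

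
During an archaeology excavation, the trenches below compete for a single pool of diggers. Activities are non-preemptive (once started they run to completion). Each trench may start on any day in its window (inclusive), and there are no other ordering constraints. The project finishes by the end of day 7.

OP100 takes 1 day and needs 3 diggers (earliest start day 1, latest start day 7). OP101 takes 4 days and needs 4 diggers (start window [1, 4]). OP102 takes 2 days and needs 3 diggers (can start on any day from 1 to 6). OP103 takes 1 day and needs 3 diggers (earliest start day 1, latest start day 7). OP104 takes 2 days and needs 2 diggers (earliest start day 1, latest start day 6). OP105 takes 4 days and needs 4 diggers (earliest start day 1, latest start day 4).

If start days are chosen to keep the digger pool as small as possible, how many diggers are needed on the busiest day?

8

Early-start (OP100@1, OP101@1, OP102@1, OP103@1, OP104@1, OP105@1) gives peak 19: d1:19  d2:13  d3:8  d4:8  d5:0  d6:0  d7:0.
Shift OP102→2, OP103→5, OP104→6, OP105→4.
Schedule OP100@1, OP101@1, OP102@2, OP103@5, OP104@6, OP105@4: d1:7  d2:7  d3:7  d4:8  d5:7  d6:6  d7:6 — peak 8.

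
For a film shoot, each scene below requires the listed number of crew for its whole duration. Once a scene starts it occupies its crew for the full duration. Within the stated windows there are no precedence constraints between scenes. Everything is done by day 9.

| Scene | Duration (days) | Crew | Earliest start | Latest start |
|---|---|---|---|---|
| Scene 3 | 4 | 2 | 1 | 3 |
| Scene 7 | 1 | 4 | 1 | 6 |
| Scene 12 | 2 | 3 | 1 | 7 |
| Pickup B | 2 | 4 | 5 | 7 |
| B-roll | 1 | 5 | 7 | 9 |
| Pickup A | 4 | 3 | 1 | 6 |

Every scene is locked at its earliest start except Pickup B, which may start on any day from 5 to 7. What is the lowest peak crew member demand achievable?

12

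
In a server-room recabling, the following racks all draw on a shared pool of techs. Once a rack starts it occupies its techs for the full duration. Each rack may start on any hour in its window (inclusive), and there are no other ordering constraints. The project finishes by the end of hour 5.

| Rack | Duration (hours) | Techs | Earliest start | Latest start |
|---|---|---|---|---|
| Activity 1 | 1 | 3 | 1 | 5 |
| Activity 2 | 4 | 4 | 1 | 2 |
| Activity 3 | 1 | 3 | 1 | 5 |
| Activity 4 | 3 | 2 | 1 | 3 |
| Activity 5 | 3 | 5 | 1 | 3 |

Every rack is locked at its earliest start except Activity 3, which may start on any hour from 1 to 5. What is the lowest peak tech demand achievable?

Activity 3@1: h1:17  h2:11  h3:11  h4:4  h5:0 → peak 17
Activity 3@2: h1:14  h2:14  h3:11  h4:4  h5:0 → peak 14
Activity 3@3: h1:14  h2:11  h3:14  h4:4  h5:0 → peak 14
Activity 3@4: h1:14  h2:11  h3:11  h4:7  h5:0 → peak 14
Activity 3@5: h1:14  h2:11  h3:11  h4:4  h5:3 → peak 14
Best is Activity 3@2, peak 14.

14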